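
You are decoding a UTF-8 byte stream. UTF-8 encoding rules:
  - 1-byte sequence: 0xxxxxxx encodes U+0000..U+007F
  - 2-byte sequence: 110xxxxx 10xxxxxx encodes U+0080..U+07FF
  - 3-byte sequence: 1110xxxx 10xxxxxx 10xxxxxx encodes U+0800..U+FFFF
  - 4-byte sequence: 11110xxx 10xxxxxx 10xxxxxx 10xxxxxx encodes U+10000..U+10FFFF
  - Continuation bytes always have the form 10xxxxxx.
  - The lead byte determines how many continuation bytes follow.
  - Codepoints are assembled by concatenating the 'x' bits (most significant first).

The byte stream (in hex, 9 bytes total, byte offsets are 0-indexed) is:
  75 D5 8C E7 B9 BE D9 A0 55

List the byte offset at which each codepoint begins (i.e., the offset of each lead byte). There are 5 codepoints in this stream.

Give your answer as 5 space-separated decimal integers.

Byte[0]=75: 1-byte ASCII. cp=U+0075
Byte[1]=D5: 2-byte lead, need 1 cont bytes. acc=0x15
Byte[2]=8C: continuation. acc=(acc<<6)|0x0C=0x54C
Completed: cp=U+054C (starts at byte 1)
Byte[3]=E7: 3-byte lead, need 2 cont bytes. acc=0x7
Byte[4]=B9: continuation. acc=(acc<<6)|0x39=0x1F9
Byte[5]=BE: continuation. acc=(acc<<6)|0x3E=0x7E7E
Completed: cp=U+7E7E (starts at byte 3)
Byte[6]=D9: 2-byte lead, need 1 cont bytes. acc=0x19
Byte[7]=A0: continuation. acc=(acc<<6)|0x20=0x660
Completed: cp=U+0660 (starts at byte 6)
Byte[8]=55: 1-byte ASCII. cp=U+0055

Answer: 0 1 3 6 8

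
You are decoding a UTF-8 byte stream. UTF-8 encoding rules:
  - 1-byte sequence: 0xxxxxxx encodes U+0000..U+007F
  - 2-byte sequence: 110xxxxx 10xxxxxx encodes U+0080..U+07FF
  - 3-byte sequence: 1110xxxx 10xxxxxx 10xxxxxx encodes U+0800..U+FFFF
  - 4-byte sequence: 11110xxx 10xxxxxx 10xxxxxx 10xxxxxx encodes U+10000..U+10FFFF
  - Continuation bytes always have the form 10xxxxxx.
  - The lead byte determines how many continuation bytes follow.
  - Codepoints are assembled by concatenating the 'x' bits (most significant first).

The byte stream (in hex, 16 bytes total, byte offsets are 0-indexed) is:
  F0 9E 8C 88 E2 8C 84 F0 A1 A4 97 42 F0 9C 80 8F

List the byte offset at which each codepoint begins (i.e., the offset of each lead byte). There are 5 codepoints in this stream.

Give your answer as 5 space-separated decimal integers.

Answer: 0 4 7 11 12

Derivation:
Byte[0]=F0: 4-byte lead, need 3 cont bytes. acc=0x0
Byte[1]=9E: continuation. acc=(acc<<6)|0x1E=0x1E
Byte[2]=8C: continuation. acc=(acc<<6)|0x0C=0x78C
Byte[3]=88: continuation. acc=(acc<<6)|0x08=0x1E308
Completed: cp=U+1E308 (starts at byte 0)
Byte[4]=E2: 3-byte lead, need 2 cont bytes. acc=0x2
Byte[5]=8C: continuation. acc=(acc<<6)|0x0C=0x8C
Byte[6]=84: continuation. acc=(acc<<6)|0x04=0x2304
Completed: cp=U+2304 (starts at byte 4)
Byte[7]=F0: 4-byte lead, need 3 cont bytes. acc=0x0
Byte[8]=A1: continuation. acc=(acc<<6)|0x21=0x21
Byte[9]=A4: continuation. acc=(acc<<6)|0x24=0x864
Byte[10]=97: continuation. acc=(acc<<6)|0x17=0x21917
Completed: cp=U+21917 (starts at byte 7)
Byte[11]=42: 1-byte ASCII. cp=U+0042
Byte[12]=F0: 4-byte lead, need 3 cont bytes. acc=0x0
Byte[13]=9C: continuation. acc=(acc<<6)|0x1C=0x1C
Byte[14]=80: continuation. acc=(acc<<6)|0x00=0x700
Byte[15]=8F: continuation. acc=(acc<<6)|0x0F=0x1C00F
Completed: cp=U+1C00F (starts at byte 12)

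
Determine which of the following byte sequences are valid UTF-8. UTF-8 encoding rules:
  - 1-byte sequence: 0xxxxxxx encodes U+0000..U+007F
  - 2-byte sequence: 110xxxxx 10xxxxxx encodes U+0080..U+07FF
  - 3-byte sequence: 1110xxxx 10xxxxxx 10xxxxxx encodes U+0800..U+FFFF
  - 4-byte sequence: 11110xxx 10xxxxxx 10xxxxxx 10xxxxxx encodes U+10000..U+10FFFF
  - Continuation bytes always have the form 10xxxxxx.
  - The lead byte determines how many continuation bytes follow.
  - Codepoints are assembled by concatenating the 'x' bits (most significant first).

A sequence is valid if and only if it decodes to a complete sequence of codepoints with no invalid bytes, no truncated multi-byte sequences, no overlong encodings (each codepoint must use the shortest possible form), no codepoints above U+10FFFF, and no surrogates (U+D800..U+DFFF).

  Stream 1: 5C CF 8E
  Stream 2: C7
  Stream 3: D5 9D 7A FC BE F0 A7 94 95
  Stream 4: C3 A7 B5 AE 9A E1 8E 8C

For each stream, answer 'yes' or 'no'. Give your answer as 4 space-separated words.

Stream 1: decodes cleanly. VALID
Stream 2: error at byte offset 1. INVALID
Stream 3: error at byte offset 3. INVALID
Stream 4: error at byte offset 2. INVALID

Answer: yes no no no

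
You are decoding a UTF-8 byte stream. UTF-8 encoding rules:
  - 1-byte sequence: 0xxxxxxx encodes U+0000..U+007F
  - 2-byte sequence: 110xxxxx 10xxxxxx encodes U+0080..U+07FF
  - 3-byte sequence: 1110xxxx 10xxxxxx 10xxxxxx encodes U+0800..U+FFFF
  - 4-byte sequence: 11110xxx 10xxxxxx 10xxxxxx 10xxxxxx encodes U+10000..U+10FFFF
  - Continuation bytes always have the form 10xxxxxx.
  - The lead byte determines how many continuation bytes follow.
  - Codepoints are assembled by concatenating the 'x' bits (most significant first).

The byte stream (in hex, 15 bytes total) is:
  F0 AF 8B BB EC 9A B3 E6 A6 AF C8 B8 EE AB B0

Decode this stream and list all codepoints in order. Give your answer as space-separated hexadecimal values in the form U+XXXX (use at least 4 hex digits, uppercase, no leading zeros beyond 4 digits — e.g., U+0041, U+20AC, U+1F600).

Byte[0]=F0: 4-byte lead, need 3 cont bytes. acc=0x0
Byte[1]=AF: continuation. acc=(acc<<6)|0x2F=0x2F
Byte[2]=8B: continuation. acc=(acc<<6)|0x0B=0xBCB
Byte[3]=BB: continuation. acc=(acc<<6)|0x3B=0x2F2FB
Completed: cp=U+2F2FB (starts at byte 0)
Byte[4]=EC: 3-byte lead, need 2 cont bytes. acc=0xC
Byte[5]=9A: continuation. acc=(acc<<6)|0x1A=0x31A
Byte[6]=B3: continuation. acc=(acc<<6)|0x33=0xC6B3
Completed: cp=U+C6B3 (starts at byte 4)
Byte[7]=E6: 3-byte lead, need 2 cont bytes. acc=0x6
Byte[8]=A6: continuation. acc=(acc<<6)|0x26=0x1A6
Byte[9]=AF: continuation. acc=(acc<<6)|0x2F=0x69AF
Completed: cp=U+69AF (starts at byte 7)
Byte[10]=C8: 2-byte lead, need 1 cont bytes. acc=0x8
Byte[11]=B8: continuation. acc=(acc<<6)|0x38=0x238
Completed: cp=U+0238 (starts at byte 10)
Byte[12]=EE: 3-byte lead, need 2 cont bytes. acc=0xE
Byte[13]=AB: continuation. acc=(acc<<6)|0x2B=0x3AB
Byte[14]=B0: continuation. acc=(acc<<6)|0x30=0xEAF0
Completed: cp=U+EAF0 (starts at byte 12)

Answer: U+2F2FB U+C6B3 U+69AF U+0238 U+EAF0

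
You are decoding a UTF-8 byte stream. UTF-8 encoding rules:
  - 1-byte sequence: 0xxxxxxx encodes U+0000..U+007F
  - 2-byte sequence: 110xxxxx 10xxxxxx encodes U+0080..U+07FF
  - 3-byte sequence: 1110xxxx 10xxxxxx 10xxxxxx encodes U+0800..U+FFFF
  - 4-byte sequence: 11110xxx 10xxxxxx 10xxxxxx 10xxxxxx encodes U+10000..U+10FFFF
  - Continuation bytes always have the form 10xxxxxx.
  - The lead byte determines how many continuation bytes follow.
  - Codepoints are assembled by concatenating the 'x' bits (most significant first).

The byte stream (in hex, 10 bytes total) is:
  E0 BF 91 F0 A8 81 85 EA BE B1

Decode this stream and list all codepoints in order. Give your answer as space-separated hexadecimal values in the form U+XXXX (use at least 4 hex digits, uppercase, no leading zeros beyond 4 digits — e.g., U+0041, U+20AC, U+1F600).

Answer: U+0FD1 U+28045 U+AFB1

Derivation:
Byte[0]=E0: 3-byte lead, need 2 cont bytes. acc=0x0
Byte[1]=BF: continuation. acc=(acc<<6)|0x3F=0x3F
Byte[2]=91: continuation. acc=(acc<<6)|0x11=0xFD1
Completed: cp=U+0FD1 (starts at byte 0)
Byte[3]=F0: 4-byte lead, need 3 cont bytes. acc=0x0
Byte[4]=A8: continuation. acc=(acc<<6)|0x28=0x28
Byte[5]=81: continuation. acc=(acc<<6)|0x01=0xA01
Byte[6]=85: continuation. acc=(acc<<6)|0x05=0x28045
Completed: cp=U+28045 (starts at byte 3)
Byte[7]=EA: 3-byte lead, need 2 cont bytes. acc=0xA
Byte[8]=BE: continuation. acc=(acc<<6)|0x3E=0x2BE
Byte[9]=B1: continuation. acc=(acc<<6)|0x31=0xAFB1
Completed: cp=U+AFB1 (starts at byte 7)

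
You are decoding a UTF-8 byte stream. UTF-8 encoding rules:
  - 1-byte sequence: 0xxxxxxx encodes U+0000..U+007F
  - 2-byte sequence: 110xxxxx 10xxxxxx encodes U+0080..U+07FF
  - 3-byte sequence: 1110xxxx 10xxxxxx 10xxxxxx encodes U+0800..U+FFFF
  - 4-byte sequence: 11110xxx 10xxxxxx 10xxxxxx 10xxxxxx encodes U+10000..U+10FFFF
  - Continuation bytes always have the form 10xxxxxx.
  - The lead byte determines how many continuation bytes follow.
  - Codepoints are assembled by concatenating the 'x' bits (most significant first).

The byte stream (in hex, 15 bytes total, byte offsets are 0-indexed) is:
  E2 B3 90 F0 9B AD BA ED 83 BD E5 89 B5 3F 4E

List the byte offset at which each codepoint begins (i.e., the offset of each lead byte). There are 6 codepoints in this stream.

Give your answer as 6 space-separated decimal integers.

Byte[0]=E2: 3-byte lead, need 2 cont bytes. acc=0x2
Byte[1]=B3: continuation. acc=(acc<<6)|0x33=0xB3
Byte[2]=90: continuation. acc=(acc<<6)|0x10=0x2CD0
Completed: cp=U+2CD0 (starts at byte 0)
Byte[3]=F0: 4-byte lead, need 3 cont bytes. acc=0x0
Byte[4]=9B: continuation. acc=(acc<<6)|0x1B=0x1B
Byte[5]=AD: continuation. acc=(acc<<6)|0x2D=0x6ED
Byte[6]=BA: continuation. acc=(acc<<6)|0x3A=0x1BB7A
Completed: cp=U+1BB7A (starts at byte 3)
Byte[7]=ED: 3-byte lead, need 2 cont bytes. acc=0xD
Byte[8]=83: continuation. acc=(acc<<6)|0x03=0x343
Byte[9]=BD: continuation. acc=(acc<<6)|0x3D=0xD0FD
Completed: cp=U+D0FD (starts at byte 7)
Byte[10]=E5: 3-byte lead, need 2 cont bytes. acc=0x5
Byte[11]=89: continuation. acc=(acc<<6)|0x09=0x149
Byte[12]=B5: continuation. acc=(acc<<6)|0x35=0x5275
Completed: cp=U+5275 (starts at byte 10)
Byte[13]=3F: 1-byte ASCII. cp=U+003F
Byte[14]=4E: 1-byte ASCII. cp=U+004E

Answer: 0 3 7 10 13 14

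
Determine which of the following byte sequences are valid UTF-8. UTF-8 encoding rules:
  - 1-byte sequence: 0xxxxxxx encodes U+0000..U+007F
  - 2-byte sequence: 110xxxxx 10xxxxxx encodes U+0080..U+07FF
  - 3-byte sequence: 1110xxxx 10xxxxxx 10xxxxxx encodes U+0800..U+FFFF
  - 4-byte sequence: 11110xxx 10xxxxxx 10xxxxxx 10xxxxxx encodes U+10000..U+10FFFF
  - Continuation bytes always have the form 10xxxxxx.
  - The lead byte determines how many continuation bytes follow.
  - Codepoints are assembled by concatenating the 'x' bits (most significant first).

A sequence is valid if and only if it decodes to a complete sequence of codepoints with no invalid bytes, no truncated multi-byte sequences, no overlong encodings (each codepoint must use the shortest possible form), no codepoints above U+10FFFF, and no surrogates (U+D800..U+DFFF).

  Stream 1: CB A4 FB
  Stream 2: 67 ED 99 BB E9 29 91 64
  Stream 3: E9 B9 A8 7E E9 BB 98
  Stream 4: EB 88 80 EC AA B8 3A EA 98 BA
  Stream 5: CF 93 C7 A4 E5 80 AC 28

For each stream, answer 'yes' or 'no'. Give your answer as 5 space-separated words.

Stream 1: error at byte offset 2. INVALID
Stream 2: error at byte offset 5. INVALID
Stream 3: decodes cleanly. VALID
Stream 4: decodes cleanly. VALID
Stream 5: decodes cleanly. VALID

Answer: no no yes yes yes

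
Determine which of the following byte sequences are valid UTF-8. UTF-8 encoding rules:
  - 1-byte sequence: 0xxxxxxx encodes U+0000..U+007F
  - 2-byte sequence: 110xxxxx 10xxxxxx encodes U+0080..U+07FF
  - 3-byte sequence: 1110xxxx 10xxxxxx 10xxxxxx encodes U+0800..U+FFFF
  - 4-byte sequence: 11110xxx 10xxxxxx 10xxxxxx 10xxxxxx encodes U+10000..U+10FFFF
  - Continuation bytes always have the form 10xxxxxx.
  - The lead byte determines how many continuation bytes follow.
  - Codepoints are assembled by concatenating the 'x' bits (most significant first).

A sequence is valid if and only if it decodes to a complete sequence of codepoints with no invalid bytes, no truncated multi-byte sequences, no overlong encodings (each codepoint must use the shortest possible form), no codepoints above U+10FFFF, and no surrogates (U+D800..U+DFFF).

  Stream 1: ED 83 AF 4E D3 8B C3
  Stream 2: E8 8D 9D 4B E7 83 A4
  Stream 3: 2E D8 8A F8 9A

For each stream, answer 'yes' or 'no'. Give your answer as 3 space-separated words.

Answer: no yes no

Derivation:
Stream 1: error at byte offset 7. INVALID
Stream 2: decodes cleanly. VALID
Stream 3: error at byte offset 3. INVALID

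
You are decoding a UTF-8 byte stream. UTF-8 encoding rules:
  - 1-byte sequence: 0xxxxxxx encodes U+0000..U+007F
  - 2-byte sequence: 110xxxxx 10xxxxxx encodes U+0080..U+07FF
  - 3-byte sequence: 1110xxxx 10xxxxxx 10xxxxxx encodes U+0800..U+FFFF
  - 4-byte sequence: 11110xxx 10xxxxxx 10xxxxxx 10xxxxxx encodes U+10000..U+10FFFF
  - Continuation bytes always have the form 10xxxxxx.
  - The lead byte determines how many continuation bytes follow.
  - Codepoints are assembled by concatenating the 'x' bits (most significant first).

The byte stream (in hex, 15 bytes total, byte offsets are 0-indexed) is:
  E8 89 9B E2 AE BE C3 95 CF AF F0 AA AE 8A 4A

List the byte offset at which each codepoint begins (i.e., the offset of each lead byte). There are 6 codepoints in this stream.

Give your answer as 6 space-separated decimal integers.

Byte[0]=E8: 3-byte lead, need 2 cont bytes. acc=0x8
Byte[1]=89: continuation. acc=(acc<<6)|0x09=0x209
Byte[2]=9B: continuation. acc=(acc<<6)|0x1B=0x825B
Completed: cp=U+825B (starts at byte 0)
Byte[3]=E2: 3-byte lead, need 2 cont bytes. acc=0x2
Byte[4]=AE: continuation. acc=(acc<<6)|0x2E=0xAE
Byte[5]=BE: continuation. acc=(acc<<6)|0x3E=0x2BBE
Completed: cp=U+2BBE (starts at byte 3)
Byte[6]=C3: 2-byte lead, need 1 cont bytes. acc=0x3
Byte[7]=95: continuation. acc=(acc<<6)|0x15=0xD5
Completed: cp=U+00D5 (starts at byte 6)
Byte[8]=CF: 2-byte lead, need 1 cont bytes. acc=0xF
Byte[9]=AF: continuation. acc=(acc<<6)|0x2F=0x3EF
Completed: cp=U+03EF (starts at byte 8)
Byte[10]=F0: 4-byte lead, need 3 cont bytes. acc=0x0
Byte[11]=AA: continuation. acc=(acc<<6)|0x2A=0x2A
Byte[12]=AE: continuation. acc=(acc<<6)|0x2E=0xAAE
Byte[13]=8A: continuation. acc=(acc<<6)|0x0A=0x2AB8A
Completed: cp=U+2AB8A (starts at byte 10)
Byte[14]=4A: 1-byte ASCII. cp=U+004A

Answer: 0 3 6 8 10 14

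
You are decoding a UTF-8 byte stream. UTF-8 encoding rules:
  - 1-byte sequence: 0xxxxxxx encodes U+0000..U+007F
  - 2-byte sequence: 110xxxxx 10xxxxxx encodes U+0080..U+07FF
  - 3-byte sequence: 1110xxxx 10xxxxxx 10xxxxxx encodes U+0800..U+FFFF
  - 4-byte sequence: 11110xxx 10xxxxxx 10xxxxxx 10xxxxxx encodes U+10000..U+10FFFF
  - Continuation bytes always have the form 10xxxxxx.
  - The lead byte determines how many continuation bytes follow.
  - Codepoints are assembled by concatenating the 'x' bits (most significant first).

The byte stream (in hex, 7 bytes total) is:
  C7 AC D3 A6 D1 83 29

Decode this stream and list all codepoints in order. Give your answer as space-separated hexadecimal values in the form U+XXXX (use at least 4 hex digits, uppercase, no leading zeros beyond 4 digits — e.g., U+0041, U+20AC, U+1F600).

Answer: U+01EC U+04E6 U+0443 U+0029

Derivation:
Byte[0]=C7: 2-byte lead, need 1 cont bytes. acc=0x7
Byte[1]=AC: continuation. acc=(acc<<6)|0x2C=0x1EC
Completed: cp=U+01EC (starts at byte 0)
Byte[2]=D3: 2-byte lead, need 1 cont bytes. acc=0x13
Byte[3]=A6: continuation. acc=(acc<<6)|0x26=0x4E6
Completed: cp=U+04E6 (starts at byte 2)
Byte[4]=D1: 2-byte lead, need 1 cont bytes. acc=0x11
Byte[5]=83: continuation. acc=(acc<<6)|0x03=0x443
Completed: cp=U+0443 (starts at byte 4)
Byte[6]=29: 1-byte ASCII. cp=U+0029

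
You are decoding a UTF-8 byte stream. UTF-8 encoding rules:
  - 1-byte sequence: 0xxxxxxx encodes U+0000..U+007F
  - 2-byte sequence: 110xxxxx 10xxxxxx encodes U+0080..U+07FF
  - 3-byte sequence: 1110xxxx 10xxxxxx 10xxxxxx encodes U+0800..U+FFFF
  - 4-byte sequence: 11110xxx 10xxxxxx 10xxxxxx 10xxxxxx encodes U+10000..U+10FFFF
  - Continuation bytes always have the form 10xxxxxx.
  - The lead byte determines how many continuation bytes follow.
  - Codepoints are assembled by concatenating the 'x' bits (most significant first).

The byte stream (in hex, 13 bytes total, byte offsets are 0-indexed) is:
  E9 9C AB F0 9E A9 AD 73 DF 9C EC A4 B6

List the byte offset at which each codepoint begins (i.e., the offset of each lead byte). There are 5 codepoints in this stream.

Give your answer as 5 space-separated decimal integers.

Answer: 0 3 7 8 10

Derivation:
Byte[0]=E9: 3-byte lead, need 2 cont bytes. acc=0x9
Byte[1]=9C: continuation. acc=(acc<<6)|0x1C=0x25C
Byte[2]=AB: continuation. acc=(acc<<6)|0x2B=0x972B
Completed: cp=U+972B (starts at byte 0)
Byte[3]=F0: 4-byte lead, need 3 cont bytes. acc=0x0
Byte[4]=9E: continuation. acc=(acc<<6)|0x1E=0x1E
Byte[5]=A9: continuation. acc=(acc<<6)|0x29=0x7A9
Byte[6]=AD: continuation. acc=(acc<<6)|0x2D=0x1EA6D
Completed: cp=U+1EA6D (starts at byte 3)
Byte[7]=73: 1-byte ASCII. cp=U+0073
Byte[8]=DF: 2-byte lead, need 1 cont bytes. acc=0x1F
Byte[9]=9C: continuation. acc=(acc<<6)|0x1C=0x7DC
Completed: cp=U+07DC (starts at byte 8)
Byte[10]=EC: 3-byte lead, need 2 cont bytes. acc=0xC
Byte[11]=A4: continuation. acc=(acc<<6)|0x24=0x324
Byte[12]=B6: continuation. acc=(acc<<6)|0x36=0xC936
Completed: cp=U+C936 (starts at byte 10)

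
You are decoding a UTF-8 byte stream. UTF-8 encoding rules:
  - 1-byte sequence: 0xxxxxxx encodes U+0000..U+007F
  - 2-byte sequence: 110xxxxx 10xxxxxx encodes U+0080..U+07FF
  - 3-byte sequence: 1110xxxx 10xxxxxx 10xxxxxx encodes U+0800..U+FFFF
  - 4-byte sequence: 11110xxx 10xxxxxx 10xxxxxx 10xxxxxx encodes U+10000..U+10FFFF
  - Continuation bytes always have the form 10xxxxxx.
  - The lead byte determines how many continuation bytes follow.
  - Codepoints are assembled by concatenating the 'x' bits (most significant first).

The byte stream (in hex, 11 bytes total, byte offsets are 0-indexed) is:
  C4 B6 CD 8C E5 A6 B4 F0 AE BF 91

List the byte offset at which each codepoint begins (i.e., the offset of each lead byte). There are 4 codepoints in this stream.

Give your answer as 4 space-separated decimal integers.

Answer: 0 2 4 7

Derivation:
Byte[0]=C4: 2-byte lead, need 1 cont bytes. acc=0x4
Byte[1]=B6: continuation. acc=(acc<<6)|0x36=0x136
Completed: cp=U+0136 (starts at byte 0)
Byte[2]=CD: 2-byte lead, need 1 cont bytes. acc=0xD
Byte[3]=8C: continuation. acc=(acc<<6)|0x0C=0x34C
Completed: cp=U+034C (starts at byte 2)
Byte[4]=E5: 3-byte lead, need 2 cont bytes. acc=0x5
Byte[5]=A6: continuation. acc=(acc<<6)|0x26=0x166
Byte[6]=B4: continuation. acc=(acc<<6)|0x34=0x59B4
Completed: cp=U+59B4 (starts at byte 4)
Byte[7]=F0: 4-byte lead, need 3 cont bytes. acc=0x0
Byte[8]=AE: continuation. acc=(acc<<6)|0x2E=0x2E
Byte[9]=BF: continuation. acc=(acc<<6)|0x3F=0xBBF
Byte[10]=91: continuation. acc=(acc<<6)|0x11=0x2EFD1
Completed: cp=U+2EFD1 (starts at byte 7)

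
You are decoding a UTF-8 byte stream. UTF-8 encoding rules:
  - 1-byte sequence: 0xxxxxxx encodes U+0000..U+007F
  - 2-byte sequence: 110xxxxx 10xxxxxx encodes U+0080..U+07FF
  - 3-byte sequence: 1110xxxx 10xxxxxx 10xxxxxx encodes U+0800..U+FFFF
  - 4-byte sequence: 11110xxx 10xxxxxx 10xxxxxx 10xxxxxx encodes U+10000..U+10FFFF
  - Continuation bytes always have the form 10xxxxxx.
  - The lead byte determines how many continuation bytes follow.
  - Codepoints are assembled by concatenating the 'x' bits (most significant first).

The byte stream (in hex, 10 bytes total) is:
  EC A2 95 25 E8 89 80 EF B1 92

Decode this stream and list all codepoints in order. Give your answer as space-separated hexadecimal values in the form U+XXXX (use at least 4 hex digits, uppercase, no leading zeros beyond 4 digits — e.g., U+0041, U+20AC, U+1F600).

Answer: U+C895 U+0025 U+8240 U+FC52

Derivation:
Byte[0]=EC: 3-byte lead, need 2 cont bytes. acc=0xC
Byte[1]=A2: continuation. acc=(acc<<6)|0x22=0x322
Byte[2]=95: continuation. acc=(acc<<6)|0x15=0xC895
Completed: cp=U+C895 (starts at byte 0)
Byte[3]=25: 1-byte ASCII. cp=U+0025
Byte[4]=E8: 3-byte lead, need 2 cont bytes. acc=0x8
Byte[5]=89: continuation. acc=(acc<<6)|0x09=0x209
Byte[6]=80: continuation. acc=(acc<<6)|0x00=0x8240
Completed: cp=U+8240 (starts at byte 4)
Byte[7]=EF: 3-byte lead, need 2 cont bytes. acc=0xF
Byte[8]=B1: continuation. acc=(acc<<6)|0x31=0x3F1
Byte[9]=92: continuation. acc=(acc<<6)|0x12=0xFC52
Completed: cp=U+FC52 (starts at byte 7)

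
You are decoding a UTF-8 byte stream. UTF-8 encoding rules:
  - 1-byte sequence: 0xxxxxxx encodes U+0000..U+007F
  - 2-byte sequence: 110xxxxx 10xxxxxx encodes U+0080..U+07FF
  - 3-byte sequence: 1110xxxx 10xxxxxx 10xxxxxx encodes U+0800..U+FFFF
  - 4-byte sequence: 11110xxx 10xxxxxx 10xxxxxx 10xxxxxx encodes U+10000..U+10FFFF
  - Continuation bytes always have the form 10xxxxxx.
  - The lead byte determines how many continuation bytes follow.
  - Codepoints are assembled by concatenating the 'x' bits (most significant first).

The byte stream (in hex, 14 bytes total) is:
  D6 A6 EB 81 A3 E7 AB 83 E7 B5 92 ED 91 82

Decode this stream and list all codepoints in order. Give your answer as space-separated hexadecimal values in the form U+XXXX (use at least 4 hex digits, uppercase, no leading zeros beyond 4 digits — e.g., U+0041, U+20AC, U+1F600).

Answer: U+05A6 U+B063 U+7AC3 U+7D52 U+D442

Derivation:
Byte[0]=D6: 2-byte lead, need 1 cont bytes. acc=0x16
Byte[1]=A6: continuation. acc=(acc<<6)|0x26=0x5A6
Completed: cp=U+05A6 (starts at byte 0)
Byte[2]=EB: 3-byte lead, need 2 cont bytes. acc=0xB
Byte[3]=81: continuation. acc=(acc<<6)|0x01=0x2C1
Byte[4]=A3: continuation. acc=(acc<<6)|0x23=0xB063
Completed: cp=U+B063 (starts at byte 2)
Byte[5]=E7: 3-byte lead, need 2 cont bytes. acc=0x7
Byte[6]=AB: continuation. acc=(acc<<6)|0x2B=0x1EB
Byte[7]=83: continuation. acc=(acc<<6)|0x03=0x7AC3
Completed: cp=U+7AC3 (starts at byte 5)
Byte[8]=E7: 3-byte lead, need 2 cont bytes. acc=0x7
Byte[9]=B5: continuation. acc=(acc<<6)|0x35=0x1F5
Byte[10]=92: continuation. acc=(acc<<6)|0x12=0x7D52
Completed: cp=U+7D52 (starts at byte 8)
Byte[11]=ED: 3-byte lead, need 2 cont bytes. acc=0xD
Byte[12]=91: continuation. acc=(acc<<6)|0x11=0x351
Byte[13]=82: continuation. acc=(acc<<6)|0x02=0xD442
Completed: cp=U+D442 (starts at byte 11)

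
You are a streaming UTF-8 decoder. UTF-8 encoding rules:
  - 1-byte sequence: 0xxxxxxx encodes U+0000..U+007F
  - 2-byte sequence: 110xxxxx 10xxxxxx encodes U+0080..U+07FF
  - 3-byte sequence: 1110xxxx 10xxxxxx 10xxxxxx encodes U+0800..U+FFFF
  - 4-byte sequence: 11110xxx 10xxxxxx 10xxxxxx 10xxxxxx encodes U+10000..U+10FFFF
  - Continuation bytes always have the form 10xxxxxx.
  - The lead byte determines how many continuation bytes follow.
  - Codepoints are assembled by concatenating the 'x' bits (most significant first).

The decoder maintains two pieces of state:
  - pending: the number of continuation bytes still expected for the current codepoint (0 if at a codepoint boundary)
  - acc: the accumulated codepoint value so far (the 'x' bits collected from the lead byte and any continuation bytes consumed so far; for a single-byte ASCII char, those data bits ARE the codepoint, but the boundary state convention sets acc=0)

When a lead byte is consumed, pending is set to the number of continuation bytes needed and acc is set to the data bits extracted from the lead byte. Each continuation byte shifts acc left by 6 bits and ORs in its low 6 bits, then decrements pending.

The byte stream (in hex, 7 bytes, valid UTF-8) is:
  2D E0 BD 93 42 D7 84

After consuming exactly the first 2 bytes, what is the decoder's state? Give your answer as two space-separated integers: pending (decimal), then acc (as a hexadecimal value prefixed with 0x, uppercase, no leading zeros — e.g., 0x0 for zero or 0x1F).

Answer: 2 0x0

Derivation:
Byte[0]=2D: 1-byte. pending=0, acc=0x0
Byte[1]=E0: 3-byte lead. pending=2, acc=0x0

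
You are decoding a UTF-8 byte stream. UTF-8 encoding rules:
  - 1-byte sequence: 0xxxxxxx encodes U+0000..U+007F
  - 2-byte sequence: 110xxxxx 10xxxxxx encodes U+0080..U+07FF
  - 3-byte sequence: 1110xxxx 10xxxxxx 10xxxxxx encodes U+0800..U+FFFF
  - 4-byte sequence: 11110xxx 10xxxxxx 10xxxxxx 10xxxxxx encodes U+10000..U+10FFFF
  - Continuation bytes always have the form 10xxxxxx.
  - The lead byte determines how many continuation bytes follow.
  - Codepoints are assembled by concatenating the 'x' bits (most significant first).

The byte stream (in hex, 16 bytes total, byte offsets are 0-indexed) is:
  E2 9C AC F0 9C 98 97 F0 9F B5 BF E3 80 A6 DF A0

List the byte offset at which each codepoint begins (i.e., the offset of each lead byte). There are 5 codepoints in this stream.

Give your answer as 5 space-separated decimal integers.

Byte[0]=E2: 3-byte lead, need 2 cont bytes. acc=0x2
Byte[1]=9C: continuation. acc=(acc<<6)|0x1C=0x9C
Byte[2]=AC: continuation. acc=(acc<<6)|0x2C=0x272C
Completed: cp=U+272C (starts at byte 0)
Byte[3]=F0: 4-byte lead, need 3 cont bytes. acc=0x0
Byte[4]=9C: continuation. acc=(acc<<6)|0x1C=0x1C
Byte[5]=98: continuation. acc=(acc<<6)|0x18=0x718
Byte[6]=97: continuation. acc=(acc<<6)|0x17=0x1C617
Completed: cp=U+1C617 (starts at byte 3)
Byte[7]=F0: 4-byte lead, need 3 cont bytes. acc=0x0
Byte[8]=9F: continuation. acc=(acc<<6)|0x1F=0x1F
Byte[9]=B5: continuation. acc=(acc<<6)|0x35=0x7F5
Byte[10]=BF: continuation. acc=(acc<<6)|0x3F=0x1FD7F
Completed: cp=U+1FD7F (starts at byte 7)
Byte[11]=E3: 3-byte lead, need 2 cont bytes. acc=0x3
Byte[12]=80: continuation. acc=(acc<<6)|0x00=0xC0
Byte[13]=A6: continuation. acc=(acc<<6)|0x26=0x3026
Completed: cp=U+3026 (starts at byte 11)
Byte[14]=DF: 2-byte lead, need 1 cont bytes. acc=0x1F
Byte[15]=A0: continuation. acc=(acc<<6)|0x20=0x7E0
Completed: cp=U+07E0 (starts at byte 14)

Answer: 0 3 7 11 14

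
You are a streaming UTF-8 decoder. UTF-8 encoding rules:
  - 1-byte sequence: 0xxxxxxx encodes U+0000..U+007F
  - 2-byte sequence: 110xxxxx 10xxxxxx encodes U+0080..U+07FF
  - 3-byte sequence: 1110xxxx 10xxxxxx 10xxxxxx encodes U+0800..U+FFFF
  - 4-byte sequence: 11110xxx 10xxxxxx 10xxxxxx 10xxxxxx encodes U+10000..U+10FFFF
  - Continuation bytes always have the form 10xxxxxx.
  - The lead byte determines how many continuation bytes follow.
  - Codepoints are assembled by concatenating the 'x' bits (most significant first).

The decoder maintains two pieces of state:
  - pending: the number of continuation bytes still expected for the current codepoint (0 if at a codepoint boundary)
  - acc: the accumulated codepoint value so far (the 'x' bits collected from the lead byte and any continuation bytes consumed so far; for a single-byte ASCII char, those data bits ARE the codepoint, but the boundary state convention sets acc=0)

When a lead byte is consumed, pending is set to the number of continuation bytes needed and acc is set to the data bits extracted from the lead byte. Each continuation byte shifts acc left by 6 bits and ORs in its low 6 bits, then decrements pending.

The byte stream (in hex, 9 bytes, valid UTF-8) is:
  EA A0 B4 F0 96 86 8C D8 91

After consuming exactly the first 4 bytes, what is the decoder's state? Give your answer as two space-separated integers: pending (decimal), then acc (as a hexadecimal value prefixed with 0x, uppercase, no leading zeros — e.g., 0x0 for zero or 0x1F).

Answer: 3 0x0

Derivation:
Byte[0]=EA: 3-byte lead. pending=2, acc=0xA
Byte[1]=A0: continuation. acc=(acc<<6)|0x20=0x2A0, pending=1
Byte[2]=B4: continuation. acc=(acc<<6)|0x34=0xA834, pending=0
Byte[3]=F0: 4-byte lead. pending=3, acc=0x0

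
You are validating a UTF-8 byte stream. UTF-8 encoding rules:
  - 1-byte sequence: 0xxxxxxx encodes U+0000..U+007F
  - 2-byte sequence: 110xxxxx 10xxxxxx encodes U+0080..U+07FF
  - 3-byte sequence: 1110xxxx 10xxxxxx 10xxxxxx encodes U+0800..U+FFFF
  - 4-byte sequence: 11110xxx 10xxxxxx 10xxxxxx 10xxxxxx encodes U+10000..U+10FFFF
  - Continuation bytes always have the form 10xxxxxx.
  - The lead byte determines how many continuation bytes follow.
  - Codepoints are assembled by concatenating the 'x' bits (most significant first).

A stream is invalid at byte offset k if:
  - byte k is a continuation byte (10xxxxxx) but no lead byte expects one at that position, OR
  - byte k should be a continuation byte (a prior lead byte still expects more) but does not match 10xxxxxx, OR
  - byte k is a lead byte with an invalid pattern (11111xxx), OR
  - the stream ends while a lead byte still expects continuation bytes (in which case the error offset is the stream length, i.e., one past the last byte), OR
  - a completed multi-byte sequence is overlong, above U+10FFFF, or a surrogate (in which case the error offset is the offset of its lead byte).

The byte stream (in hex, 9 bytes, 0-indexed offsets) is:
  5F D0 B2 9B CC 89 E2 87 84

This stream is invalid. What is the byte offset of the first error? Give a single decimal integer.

Byte[0]=5F: 1-byte ASCII. cp=U+005F
Byte[1]=D0: 2-byte lead, need 1 cont bytes. acc=0x10
Byte[2]=B2: continuation. acc=(acc<<6)|0x32=0x432
Completed: cp=U+0432 (starts at byte 1)
Byte[3]=9B: INVALID lead byte (not 0xxx/110x/1110/11110)

Answer: 3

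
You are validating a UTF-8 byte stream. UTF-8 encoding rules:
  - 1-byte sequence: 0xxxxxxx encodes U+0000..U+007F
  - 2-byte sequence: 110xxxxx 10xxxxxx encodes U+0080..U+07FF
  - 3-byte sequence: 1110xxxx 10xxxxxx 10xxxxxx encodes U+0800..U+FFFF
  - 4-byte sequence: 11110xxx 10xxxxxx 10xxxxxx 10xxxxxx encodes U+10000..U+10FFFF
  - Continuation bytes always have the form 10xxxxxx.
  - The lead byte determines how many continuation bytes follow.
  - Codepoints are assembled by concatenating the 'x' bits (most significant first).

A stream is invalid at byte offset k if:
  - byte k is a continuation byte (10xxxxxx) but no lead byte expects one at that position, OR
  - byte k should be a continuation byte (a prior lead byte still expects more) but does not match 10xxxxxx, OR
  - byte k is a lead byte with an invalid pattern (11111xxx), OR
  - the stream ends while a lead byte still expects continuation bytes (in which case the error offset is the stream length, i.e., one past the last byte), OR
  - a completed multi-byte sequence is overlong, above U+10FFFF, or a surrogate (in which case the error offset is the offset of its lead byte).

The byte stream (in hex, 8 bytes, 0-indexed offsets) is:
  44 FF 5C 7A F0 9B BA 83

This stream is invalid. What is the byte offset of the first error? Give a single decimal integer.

Byte[0]=44: 1-byte ASCII. cp=U+0044
Byte[1]=FF: INVALID lead byte (not 0xxx/110x/1110/11110)

Answer: 1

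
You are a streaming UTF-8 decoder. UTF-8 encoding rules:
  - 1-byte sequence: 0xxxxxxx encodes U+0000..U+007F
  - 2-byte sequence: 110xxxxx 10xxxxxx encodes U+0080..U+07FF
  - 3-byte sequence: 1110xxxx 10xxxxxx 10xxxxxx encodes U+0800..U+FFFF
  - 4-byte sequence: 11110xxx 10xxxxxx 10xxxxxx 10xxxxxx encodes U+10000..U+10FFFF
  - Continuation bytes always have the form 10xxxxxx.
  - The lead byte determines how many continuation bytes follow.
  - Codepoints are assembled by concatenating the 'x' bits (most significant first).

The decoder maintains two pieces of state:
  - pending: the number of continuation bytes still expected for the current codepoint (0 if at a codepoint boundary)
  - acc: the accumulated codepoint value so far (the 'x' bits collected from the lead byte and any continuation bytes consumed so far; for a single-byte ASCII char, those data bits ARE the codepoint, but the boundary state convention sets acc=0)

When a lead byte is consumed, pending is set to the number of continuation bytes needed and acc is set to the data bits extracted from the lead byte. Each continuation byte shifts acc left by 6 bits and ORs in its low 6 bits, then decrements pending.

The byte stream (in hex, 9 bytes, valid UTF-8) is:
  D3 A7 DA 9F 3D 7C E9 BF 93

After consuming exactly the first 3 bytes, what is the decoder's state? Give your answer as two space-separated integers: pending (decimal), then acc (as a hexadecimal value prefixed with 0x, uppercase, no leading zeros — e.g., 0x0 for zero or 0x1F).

Answer: 1 0x1A

Derivation:
Byte[0]=D3: 2-byte lead. pending=1, acc=0x13
Byte[1]=A7: continuation. acc=(acc<<6)|0x27=0x4E7, pending=0
Byte[2]=DA: 2-byte lead. pending=1, acc=0x1A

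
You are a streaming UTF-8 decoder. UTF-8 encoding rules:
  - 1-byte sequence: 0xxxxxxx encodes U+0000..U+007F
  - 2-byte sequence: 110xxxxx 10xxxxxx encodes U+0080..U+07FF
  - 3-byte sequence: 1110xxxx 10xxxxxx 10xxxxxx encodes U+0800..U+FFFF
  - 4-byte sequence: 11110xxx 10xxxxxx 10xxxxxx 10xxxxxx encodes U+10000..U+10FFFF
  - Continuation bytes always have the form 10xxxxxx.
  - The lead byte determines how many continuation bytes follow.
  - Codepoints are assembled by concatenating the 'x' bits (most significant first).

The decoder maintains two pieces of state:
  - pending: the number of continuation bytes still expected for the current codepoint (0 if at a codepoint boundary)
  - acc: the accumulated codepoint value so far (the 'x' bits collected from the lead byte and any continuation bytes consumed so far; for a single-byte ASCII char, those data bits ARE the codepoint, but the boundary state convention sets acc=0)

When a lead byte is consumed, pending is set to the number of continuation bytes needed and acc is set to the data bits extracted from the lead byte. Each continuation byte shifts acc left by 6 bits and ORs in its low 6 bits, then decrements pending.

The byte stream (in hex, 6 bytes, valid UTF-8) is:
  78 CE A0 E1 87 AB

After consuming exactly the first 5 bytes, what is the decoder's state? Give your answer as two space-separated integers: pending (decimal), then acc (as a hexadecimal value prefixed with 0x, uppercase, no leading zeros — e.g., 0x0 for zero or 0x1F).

Byte[0]=78: 1-byte. pending=0, acc=0x0
Byte[1]=CE: 2-byte lead. pending=1, acc=0xE
Byte[2]=A0: continuation. acc=(acc<<6)|0x20=0x3A0, pending=0
Byte[3]=E1: 3-byte lead. pending=2, acc=0x1
Byte[4]=87: continuation. acc=(acc<<6)|0x07=0x47, pending=1

Answer: 1 0x47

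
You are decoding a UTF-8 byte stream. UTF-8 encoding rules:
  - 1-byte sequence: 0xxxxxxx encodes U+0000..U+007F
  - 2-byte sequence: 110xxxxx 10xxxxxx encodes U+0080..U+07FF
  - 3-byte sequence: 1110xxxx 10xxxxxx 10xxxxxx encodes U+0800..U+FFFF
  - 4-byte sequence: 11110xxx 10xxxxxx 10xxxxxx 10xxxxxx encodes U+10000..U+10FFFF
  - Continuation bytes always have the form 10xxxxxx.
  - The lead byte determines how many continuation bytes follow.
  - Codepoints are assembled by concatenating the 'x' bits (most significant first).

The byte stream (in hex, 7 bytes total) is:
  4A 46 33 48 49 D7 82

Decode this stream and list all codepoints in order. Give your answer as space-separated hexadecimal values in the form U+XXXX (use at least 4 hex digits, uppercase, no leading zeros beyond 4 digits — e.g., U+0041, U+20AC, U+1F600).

Byte[0]=4A: 1-byte ASCII. cp=U+004A
Byte[1]=46: 1-byte ASCII. cp=U+0046
Byte[2]=33: 1-byte ASCII. cp=U+0033
Byte[3]=48: 1-byte ASCII. cp=U+0048
Byte[4]=49: 1-byte ASCII. cp=U+0049
Byte[5]=D7: 2-byte lead, need 1 cont bytes. acc=0x17
Byte[6]=82: continuation. acc=(acc<<6)|0x02=0x5C2
Completed: cp=U+05C2 (starts at byte 5)

Answer: U+004A U+0046 U+0033 U+0048 U+0049 U+05C2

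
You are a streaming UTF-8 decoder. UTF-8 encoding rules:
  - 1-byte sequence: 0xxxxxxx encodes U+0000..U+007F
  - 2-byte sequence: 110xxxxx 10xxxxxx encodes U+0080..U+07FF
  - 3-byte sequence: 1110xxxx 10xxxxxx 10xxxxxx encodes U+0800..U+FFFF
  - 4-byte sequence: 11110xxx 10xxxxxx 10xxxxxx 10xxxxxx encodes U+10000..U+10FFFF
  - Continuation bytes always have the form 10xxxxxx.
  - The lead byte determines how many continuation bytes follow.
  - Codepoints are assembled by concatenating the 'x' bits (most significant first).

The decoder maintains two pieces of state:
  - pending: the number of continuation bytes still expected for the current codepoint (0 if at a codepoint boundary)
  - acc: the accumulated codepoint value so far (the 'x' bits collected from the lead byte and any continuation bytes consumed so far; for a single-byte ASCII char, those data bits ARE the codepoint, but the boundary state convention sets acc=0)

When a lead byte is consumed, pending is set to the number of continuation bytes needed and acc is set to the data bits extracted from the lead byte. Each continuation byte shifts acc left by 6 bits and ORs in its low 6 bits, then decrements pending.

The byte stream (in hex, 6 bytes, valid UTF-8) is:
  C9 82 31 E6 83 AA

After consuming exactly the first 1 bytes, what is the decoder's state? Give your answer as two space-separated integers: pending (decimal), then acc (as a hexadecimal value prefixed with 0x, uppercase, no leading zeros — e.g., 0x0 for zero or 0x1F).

Answer: 1 0x9

Derivation:
Byte[0]=C9: 2-byte lead. pending=1, acc=0x9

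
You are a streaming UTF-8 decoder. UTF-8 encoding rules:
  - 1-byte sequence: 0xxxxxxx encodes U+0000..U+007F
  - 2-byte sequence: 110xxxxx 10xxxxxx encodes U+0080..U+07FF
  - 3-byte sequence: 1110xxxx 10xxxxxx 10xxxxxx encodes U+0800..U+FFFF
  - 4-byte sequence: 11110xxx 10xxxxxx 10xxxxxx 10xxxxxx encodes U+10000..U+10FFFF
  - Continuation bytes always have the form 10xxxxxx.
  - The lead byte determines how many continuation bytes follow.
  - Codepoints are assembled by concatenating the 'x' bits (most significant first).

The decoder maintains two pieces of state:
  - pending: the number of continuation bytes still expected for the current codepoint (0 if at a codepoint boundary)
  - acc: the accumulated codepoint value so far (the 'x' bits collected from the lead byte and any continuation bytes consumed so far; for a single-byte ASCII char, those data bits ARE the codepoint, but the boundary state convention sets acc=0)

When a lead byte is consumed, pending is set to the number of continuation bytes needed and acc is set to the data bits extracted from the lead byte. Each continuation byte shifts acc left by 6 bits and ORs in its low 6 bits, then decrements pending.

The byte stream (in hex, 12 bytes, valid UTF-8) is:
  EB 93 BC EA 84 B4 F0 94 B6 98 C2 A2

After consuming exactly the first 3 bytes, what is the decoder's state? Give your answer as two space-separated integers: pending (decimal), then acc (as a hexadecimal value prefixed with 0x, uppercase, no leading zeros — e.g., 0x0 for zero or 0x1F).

Byte[0]=EB: 3-byte lead. pending=2, acc=0xB
Byte[1]=93: continuation. acc=(acc<<6)|0x13=0x2D3, pending=1
Byte[2]=BC: continuation. acc=(acc<<6)|0x3C=0xB4FC, pending=0

Answer: 0 0xB4FC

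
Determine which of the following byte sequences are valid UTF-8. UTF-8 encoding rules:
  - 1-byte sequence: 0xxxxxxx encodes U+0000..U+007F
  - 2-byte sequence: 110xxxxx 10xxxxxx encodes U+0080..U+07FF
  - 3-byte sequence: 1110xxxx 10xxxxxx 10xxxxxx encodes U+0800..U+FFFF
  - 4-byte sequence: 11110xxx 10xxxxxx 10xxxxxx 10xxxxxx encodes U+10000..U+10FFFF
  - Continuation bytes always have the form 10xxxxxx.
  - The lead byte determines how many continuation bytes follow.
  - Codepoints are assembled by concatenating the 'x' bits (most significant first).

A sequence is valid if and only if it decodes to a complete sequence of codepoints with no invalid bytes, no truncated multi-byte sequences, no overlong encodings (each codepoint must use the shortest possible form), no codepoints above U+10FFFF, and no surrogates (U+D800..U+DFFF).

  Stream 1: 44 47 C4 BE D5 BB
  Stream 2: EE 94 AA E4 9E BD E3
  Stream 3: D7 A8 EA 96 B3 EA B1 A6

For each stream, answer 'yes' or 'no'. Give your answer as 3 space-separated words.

Answer: yes no yes

Derivation:
Stream 1: decodes cleanly. VALID
Stream 2: error at byte offset 7. INVALID
Stream 3: decodes cleanly. VALID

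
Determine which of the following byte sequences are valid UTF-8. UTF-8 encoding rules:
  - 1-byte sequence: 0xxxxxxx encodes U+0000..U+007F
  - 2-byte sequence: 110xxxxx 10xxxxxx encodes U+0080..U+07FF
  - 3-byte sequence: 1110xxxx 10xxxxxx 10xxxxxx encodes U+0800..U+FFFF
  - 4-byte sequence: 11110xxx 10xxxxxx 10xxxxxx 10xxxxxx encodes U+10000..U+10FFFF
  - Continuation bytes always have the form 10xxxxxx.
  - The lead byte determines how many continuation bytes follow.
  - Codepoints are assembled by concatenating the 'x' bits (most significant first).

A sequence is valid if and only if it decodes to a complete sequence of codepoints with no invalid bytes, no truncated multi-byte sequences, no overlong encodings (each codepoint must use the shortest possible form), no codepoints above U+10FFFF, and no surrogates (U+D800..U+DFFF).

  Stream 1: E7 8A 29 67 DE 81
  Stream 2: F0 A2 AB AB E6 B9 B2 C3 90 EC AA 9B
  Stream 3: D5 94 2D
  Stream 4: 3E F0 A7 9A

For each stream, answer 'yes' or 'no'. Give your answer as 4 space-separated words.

Answer: no yes yes no

Derivation:
Stream 1: error at byte offset 2. INVALID
Stream 2: decodes cleanly. VALID
Stream 3: decodes cleanly. VALID
Stream 4: error at byte offset 4. INVALID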